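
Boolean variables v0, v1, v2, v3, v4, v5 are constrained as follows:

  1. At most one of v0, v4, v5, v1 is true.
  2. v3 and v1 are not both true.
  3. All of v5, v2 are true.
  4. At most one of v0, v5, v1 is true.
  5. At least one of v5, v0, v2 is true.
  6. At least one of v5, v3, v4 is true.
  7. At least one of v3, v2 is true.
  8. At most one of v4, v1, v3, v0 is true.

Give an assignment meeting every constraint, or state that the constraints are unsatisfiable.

v0: False, v1: False, v2: True, v3: False, v4: False, v5: True

  (1) {v0, v4, v5, v1}: 1 true — at most one ✓
  (2) v3=F, v1=F — not both ✓
  (3) {v5, v2}: all 2 true ✓
  (4) {v0, v5, v1}: 1 true — at most one ✓
  (5) {v5, v0, v2}: 2 true — at least one ✓
  (6) {v5, v3, v4}: 1 true — at least one ✓
  (7) {v3, v2}: 1 true — at least one ✓
  (8) {v4, v1, v3, v0}: 0 true — at most one ✓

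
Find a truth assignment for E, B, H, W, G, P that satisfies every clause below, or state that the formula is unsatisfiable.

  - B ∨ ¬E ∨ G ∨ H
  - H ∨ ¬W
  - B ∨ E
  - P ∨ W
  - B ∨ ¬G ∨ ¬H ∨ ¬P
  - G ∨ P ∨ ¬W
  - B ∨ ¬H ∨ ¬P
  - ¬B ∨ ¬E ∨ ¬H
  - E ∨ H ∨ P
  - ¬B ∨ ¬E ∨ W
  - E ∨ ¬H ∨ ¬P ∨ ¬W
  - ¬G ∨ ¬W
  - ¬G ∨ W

E: False, B: True, H: True, W: False, G: False, P: True

Set E = False.
  then (B ∨ E) forces B = True.
Set H = True.
Try W = True:
  (E ∨ ¬H ∨ ¬P ∨ ¬W) forces P = False.
  (G ∨ P ∨ ¬W) forces G = True.
  clause (¬G ∨ ¬W) is falsified — backtrack.
So W = False.
  then (P ∨ W) forces P = True.
  then (¬G ∨ W) forces G = False.
All clauses satisfied.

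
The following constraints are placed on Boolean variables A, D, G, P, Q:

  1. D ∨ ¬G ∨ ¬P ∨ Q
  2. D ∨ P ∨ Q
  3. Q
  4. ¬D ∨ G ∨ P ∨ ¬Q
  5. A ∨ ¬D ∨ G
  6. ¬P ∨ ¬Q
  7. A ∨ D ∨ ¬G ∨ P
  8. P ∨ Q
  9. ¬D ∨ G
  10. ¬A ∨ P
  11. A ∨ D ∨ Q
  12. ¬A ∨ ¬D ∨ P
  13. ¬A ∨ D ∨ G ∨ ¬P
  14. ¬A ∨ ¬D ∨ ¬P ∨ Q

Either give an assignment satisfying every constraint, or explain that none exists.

A = False, D = True, G = True, P = False, Q = True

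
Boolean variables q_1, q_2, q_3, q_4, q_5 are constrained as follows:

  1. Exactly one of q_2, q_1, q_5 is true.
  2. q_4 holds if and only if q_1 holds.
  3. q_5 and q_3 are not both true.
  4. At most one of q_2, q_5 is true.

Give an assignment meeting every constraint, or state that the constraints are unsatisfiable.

q_1: True; q_2: False; q_3: False; q_4: True; q_5: False

  (1) {q_2, q_1, q_5}: 1 true — exactly one ✓
  (2) q_4=T, q_1=T — same ✓
  (3) q_5=F, q_3=F — not both ✓
  (4) {q_2, q_5}: 0 true — at most one ✓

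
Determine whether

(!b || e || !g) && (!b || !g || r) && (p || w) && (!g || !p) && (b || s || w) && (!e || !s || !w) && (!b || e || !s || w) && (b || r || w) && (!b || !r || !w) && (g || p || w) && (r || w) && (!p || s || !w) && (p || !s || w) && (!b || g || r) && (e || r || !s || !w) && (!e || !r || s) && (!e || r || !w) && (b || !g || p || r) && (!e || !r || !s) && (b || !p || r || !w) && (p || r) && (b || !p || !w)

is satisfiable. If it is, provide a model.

Set w = False.
  then (p || w) forces p = True.
  then (!g || !p) forces g = False.
  then (r || w) forces r = True.
Set b = True.
Try s = True:
  (!b || e || !s || w) forces e = True.
  clause (!e || !r || !s) is falsified — backtrack.
So s = False.
  then (!e || !r || s) forces e = False.
All clauses satisfied.

w = False; g = False; b = True; s = False; e = False; r = True; p = True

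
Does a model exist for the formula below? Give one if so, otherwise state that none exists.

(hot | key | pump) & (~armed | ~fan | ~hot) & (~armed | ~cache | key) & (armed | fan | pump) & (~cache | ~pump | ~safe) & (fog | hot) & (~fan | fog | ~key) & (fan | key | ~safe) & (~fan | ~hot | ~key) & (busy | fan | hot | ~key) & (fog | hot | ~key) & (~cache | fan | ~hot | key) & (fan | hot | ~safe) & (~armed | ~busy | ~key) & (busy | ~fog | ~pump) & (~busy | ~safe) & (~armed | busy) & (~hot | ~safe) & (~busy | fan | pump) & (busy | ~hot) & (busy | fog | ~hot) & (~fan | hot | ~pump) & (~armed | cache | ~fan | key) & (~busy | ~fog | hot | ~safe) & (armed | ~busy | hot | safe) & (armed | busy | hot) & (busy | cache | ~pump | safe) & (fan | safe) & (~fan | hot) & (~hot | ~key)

hot = True, fog = True, safe = False, busy = True, pump = False, armed = False, fan = True, key = False, cache = True

Try hot = False:
  (fog | hot) forces fog = True.
  (~fan | hot) forces fan = False.
  (fan | hot | ~safe) forces safe = False.
  clause (fan | safe) is falsified — backtrack.
So hot = True.
  then (~hot | ~safe) forces safe = False.
  then (busy | ~hot) forces busy = True.
  then (fan | safe) forces fan = True.
  then (~hot | ~key) forces key = False.
  then (~armed | ~fan | ~hot) forces armed = False.
Set fog = True.
Set pump = False.
Set cache = True.
All clauses satisfied.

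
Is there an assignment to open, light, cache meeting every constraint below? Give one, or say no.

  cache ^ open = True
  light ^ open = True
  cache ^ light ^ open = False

open=F; light=T; cache=T

cache ^ open = T ^ F = True ✓
light ^ open = T ^ F = True ✓
cache ^ light ^ open = T ^ T ^ F = False ✓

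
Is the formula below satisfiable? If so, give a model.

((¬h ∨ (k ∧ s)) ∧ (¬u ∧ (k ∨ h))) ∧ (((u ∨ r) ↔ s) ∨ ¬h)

r = True, s = True, k = True, u = False, h = True

  (¬h ∨ (k ∧ s)) ∧ (¬u ∧ (k ∨ h)) = True
    ¬h ∨ (k ∧ s) = True
      ¬h = False
      k ∧ s = True
    ¬u ∧ (k ∨ h) = True
      ¬u = True
      k ∨ h = True
  ((u ∨ r) ↔ s) ∨ ¬h = True
    (u ∨ r) ↔ s = True
      u ∨ r = True
    ¬h = False
Both conjuncts True, so the formula holds.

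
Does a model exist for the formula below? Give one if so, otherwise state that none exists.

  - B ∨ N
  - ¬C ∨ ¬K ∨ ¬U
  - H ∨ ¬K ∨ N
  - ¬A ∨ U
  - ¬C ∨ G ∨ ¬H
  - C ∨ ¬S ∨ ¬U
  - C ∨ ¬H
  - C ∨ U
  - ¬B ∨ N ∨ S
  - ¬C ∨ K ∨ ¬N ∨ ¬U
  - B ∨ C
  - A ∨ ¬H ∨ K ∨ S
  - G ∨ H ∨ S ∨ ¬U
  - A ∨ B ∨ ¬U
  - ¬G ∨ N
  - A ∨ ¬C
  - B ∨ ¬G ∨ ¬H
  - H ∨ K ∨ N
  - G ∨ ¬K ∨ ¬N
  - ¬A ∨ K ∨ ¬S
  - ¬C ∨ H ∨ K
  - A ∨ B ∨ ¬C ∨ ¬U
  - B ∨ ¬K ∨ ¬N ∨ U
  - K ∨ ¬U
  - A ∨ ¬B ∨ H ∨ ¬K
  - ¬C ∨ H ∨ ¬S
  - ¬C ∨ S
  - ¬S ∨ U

G=T; B=T; C=F; S=F; N=T; A=T; K=T; U=T; H=F

Set G = True.
  then (¬G ∨ N) forces N = True.
Try B = False:
  (B ∨ C) forces C = True.
  (A ∨ ¬C) forces A = True.
  (¬A ∨ U) forces U = True.
  (¬C ∨ ¬K ∨ ¬U) forces K = False.
  clause (¬C ∨ K ∨ ¬N ∨ ¬U) is falsified — backtrack.
So B = True.
Try C = True:
  (A ∨ ¬C) forces A = True.
  (¬A ∨ U) forces U = True.
  (¬C ∨ ¬K ∨ ¬U) forces K = False.
  clause (¬C ∨ K ∨ ¬N ∨ ¬U) is falsified — backtrack.
So C = False.
  then (C ∨ ¬H) forces H = False.
  then (C ∨ U) forces U = True.
  then (K ∨ ¬U) forces K = True.
  then (A ∨ ¬B ∨ H ∨ ¬K) forces A = True.
  then (C ∨ ¬S ∨ ¬U) forces S = False.
All clauses satisfied.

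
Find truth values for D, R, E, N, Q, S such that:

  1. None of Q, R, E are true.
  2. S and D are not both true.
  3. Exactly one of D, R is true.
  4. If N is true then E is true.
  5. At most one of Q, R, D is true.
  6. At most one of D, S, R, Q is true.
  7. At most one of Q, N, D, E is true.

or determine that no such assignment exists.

D=T, R=F, E=F, N=F, Q=F, S=F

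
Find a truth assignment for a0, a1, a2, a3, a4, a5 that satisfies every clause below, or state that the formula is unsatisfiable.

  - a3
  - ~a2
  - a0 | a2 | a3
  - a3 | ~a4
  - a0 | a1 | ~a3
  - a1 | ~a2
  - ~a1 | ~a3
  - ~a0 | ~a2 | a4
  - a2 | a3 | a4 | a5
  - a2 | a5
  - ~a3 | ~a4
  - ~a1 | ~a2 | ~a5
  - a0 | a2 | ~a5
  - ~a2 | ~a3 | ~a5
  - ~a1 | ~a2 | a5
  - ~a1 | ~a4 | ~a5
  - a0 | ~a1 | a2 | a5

Unit clause (a3) forces a3 = True.
Unit clause (~a2) forces a2 = False.
In (~a1 | ~a3) only ~a1 is left, so a1 = False.
In (a2 | a5) only a5 is left, so a5 = True.
In (~a3 | ~a4) only ~a4 is left, so a4 = False.
In (a0 | a2 | ~a5) only a0 is left, so a0 = True.
All clauses satisfied.

a0 = True; a1 = False; a2 = False; a3 = True; a4 = False; a5 = True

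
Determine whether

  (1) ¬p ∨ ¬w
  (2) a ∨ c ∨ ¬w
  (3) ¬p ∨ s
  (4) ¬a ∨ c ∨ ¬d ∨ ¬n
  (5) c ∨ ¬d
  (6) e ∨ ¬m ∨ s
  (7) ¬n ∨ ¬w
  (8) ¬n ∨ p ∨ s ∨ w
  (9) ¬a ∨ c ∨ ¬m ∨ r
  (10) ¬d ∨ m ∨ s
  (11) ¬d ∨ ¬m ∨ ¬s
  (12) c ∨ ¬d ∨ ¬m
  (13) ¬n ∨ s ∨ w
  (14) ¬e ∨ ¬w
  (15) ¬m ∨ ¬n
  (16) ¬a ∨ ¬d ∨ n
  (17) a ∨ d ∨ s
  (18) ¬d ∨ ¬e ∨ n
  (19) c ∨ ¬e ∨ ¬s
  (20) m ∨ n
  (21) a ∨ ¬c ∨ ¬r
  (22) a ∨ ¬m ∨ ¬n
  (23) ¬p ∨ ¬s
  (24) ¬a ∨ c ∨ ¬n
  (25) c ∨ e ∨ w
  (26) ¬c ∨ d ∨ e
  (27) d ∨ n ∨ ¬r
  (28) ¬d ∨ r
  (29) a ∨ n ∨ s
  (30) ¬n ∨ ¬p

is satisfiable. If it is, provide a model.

w=F; m=F; p=F; a=T; s=T; r=T; n=T; d=F; c=T; e=T

Set w = False.
Set m = False.
  then (m ∨ n) forces n = True.
  then (¬n ∨ ¬p) forces p = False.
  then (¬n ∨ p ∨ s ∨ w) forces s = True.
Set a = True.
  then (¬a ∨ c ∨ ¬n) forces c = True.
Set r = True.
Set d = False.
  then (¬c ∨ d ∨ e) forces e = True.
All clauses satisfied.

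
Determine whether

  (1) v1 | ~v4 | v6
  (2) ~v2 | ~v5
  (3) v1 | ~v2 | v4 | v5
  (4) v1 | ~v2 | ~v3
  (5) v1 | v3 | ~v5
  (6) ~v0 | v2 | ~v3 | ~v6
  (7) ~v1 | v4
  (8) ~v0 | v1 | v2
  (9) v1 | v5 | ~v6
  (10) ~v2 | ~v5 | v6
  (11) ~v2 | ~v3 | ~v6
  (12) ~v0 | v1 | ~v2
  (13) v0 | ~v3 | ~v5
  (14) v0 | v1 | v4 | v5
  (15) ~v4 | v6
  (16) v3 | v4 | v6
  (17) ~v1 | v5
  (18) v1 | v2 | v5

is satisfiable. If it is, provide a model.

Set v0 = True.
Set v1 = True.
  then (~v1 | v4) forces v4 = True.
  then (~v4 | v6) forces v6 = True.
  then (~v1 | v5) forces v5 = True.
  then (~v2 | ~v5) forces v2 = False.
  then (~v0 | v2 | ~v3 | ~v6) forces v3 = False.
All clauses satisfied.

v0=T; v1=T; v2=F; v3=F; v4=T; v5=T; v6=T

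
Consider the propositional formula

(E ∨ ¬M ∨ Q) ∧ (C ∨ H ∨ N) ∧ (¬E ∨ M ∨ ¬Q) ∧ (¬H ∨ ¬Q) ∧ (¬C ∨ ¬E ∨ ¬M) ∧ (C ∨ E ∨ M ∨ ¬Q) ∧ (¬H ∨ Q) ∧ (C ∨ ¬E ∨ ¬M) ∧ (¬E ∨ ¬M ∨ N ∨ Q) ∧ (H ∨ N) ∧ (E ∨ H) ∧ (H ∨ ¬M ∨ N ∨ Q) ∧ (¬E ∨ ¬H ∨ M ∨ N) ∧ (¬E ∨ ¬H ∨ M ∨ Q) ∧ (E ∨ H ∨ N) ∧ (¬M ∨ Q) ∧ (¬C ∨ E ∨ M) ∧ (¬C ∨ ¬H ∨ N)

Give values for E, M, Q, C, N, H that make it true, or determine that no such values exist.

Set E = True.
Set M = False.
  then (¬E ∨ M ∨ ¬Q) forces Q = False.
  then (¬H ∨ Q) forces H = False.
  then (H ∨ N) forces N = True.
Set C = False.
All clauses satisfied.

E = True, M = False, Q = False, C = False, N = True, H = False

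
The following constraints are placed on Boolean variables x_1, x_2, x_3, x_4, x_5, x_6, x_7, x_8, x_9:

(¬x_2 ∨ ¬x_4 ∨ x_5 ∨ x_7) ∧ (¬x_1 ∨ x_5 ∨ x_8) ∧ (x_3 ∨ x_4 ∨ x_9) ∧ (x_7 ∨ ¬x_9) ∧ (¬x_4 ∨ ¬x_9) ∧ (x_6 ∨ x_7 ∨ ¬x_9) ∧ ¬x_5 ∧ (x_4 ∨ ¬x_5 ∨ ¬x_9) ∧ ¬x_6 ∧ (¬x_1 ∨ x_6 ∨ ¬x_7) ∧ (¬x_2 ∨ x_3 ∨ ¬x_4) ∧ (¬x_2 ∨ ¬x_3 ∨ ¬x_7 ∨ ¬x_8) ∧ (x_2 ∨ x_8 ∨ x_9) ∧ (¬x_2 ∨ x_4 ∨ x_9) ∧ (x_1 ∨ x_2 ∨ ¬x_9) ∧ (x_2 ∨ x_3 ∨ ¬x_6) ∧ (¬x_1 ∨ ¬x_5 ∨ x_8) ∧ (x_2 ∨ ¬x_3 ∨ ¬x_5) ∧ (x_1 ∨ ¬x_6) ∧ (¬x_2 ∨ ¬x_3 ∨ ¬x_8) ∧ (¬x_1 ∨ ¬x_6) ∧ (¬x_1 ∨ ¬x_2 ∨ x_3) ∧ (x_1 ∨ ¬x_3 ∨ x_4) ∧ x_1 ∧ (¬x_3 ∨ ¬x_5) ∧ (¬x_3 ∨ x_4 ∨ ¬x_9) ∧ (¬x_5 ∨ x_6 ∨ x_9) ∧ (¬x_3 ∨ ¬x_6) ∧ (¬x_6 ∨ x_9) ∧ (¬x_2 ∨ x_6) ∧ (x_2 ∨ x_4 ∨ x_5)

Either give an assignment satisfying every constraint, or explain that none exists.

x_1: True, x_2: False, x_3: False, x_4: True, x_5: False, x_6: False, x_7: False, x_8: True, x_9: False

Unit clause (¬x_5) forces x_5 = False.
Unit clause (¬x_6) forces x_6 = False.
Unit clause (x_1) forces x_1 = True.
In (¬x_2 ∨ x_6) only ¬x_2 is left, so x_2 = False.
In (x_2 ∨ x_4 ∨ x_5) only x_4 is left, so x_4 = True.
In (¬x_1 ∨ x_5 ∨ x_8) only x_8 is left, so x_8 = True.
In (¬x_4 ∨ ¬x_9) only ¬x_9 is left, so x_9 = False.
In (¬x_1 ∨ x_6 ∨ ¬x_7) only ¬x_7 is left, so x_7 = False.
Set x_3 = False.
All clauses satisfied.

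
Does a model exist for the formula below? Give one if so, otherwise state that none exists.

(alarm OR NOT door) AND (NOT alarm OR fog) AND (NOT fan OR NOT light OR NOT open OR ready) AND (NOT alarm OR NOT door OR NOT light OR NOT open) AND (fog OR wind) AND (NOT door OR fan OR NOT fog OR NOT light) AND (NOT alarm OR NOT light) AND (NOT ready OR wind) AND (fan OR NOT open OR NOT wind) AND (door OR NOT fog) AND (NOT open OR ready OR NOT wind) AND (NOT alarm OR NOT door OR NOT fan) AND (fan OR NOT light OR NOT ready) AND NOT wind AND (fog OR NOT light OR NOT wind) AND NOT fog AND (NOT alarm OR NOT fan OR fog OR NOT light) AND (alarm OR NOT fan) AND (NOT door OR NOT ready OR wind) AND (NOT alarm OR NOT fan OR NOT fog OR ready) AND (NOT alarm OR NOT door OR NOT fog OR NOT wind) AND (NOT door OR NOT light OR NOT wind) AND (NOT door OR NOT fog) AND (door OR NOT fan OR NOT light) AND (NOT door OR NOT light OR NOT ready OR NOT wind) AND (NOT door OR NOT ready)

Case wind = True:
  Clause (NOT wind) is falsified — contradiction.
Case wind = False:
  (fog OR wind) forces fog = True.
  Clause (NOT fog) is falsified — contradiction.
Both cases fail, so the formula is unsatisfiable.

UNSATISFIABLE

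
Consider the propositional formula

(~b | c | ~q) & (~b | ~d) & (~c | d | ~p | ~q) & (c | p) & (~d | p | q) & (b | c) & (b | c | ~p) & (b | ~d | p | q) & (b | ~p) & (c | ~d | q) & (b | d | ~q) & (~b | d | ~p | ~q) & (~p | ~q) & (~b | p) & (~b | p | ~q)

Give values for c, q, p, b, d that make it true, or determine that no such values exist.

c=T, q=F, p=T, b=T, d=F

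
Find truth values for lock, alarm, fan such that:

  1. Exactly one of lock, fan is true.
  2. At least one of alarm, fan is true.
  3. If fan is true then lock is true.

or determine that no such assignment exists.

lock = True; alarm = True; fan = False

  (1) {lock, fan}: 1 true — exactly one ✓
  (2) {alarm, fan}: 1 true — at least one ✓
  (3) fan=F ⇒ lock: vacuous ✓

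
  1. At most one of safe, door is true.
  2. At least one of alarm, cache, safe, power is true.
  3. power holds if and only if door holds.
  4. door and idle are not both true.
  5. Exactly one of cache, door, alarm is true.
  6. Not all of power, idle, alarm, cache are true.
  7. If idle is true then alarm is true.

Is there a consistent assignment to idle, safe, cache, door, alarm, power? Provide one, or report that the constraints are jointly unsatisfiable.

idle: False, safe: False, cache: False, door: True, alarm: False, power: True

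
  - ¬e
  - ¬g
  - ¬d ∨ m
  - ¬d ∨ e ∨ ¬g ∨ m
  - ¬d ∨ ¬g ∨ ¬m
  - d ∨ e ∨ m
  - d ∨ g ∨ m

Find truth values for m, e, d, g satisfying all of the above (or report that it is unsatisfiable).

m: True, e: False, d: True, g: False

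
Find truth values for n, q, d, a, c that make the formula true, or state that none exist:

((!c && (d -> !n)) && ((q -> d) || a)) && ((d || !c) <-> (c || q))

n = False, q = True, d = True, a = True, c = False

  (!c && (d -> !n)) && ((q -> d) || a) = True
    !c && (d -> !n) = True
      !c = True
      d -> !n = True
        !n = True
    (q -> d) || a = True
      q -> d = True
  (d || !c) <-> (c || q) = True
    d || !c = True
      !c = True
    c || q = True
Both conjuncts True, so the formula holds.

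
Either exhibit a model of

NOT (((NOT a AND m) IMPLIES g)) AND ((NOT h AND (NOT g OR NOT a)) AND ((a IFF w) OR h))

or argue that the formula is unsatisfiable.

h=F; g=F; m=T; w=F; a=F

  NOT (((NOT a AND m) IMPLIES g)) = True
    (NOT a AND m) IMPLIES g = False
      NOT a AND m = True
        NOT a = True
  (NOT h AND (NOT g OR NOT a)) AND ((a IFF w) OR h) = True
    NOT h AND (NOT g OR NOT a) = True
      NOT h = True
      NOT g OR NOT a = True
        NOT g = True
        NOT a = True
    (a IFF w) OR h = True
      a IFF w = True
Both conjuncts True, so the formula holds.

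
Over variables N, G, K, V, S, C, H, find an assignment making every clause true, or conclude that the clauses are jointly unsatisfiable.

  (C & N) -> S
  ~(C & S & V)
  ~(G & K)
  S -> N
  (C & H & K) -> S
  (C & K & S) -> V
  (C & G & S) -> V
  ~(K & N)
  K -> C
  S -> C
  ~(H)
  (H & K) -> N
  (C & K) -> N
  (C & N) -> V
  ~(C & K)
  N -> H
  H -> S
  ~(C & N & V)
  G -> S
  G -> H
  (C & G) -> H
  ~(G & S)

Unit clause (~H) forces H = False.
In (~G | H) only ~G is left, so G = False.
In (H | ~N) only ~N is left, so N = False.
In (N | ~S) only ~S is left, so S = False.
Try K = True:
  (~C | ~K) forces C = False.
  clause (C | ~K) is falsified — backtrack.
So K = False.
Set V = True.
Set C = False.
All clauses satisfied.

N=F, G=F, K=F, V=T, S=F, C=F, H=F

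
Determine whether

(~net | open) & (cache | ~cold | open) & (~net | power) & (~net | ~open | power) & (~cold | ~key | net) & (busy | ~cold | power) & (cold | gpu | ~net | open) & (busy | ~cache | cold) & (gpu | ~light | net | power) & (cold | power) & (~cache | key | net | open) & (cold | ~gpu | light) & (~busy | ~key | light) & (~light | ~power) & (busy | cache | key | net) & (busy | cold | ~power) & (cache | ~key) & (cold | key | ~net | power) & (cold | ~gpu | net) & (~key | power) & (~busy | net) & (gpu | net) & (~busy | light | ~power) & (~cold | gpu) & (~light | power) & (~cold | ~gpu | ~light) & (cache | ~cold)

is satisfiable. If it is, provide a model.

Set gpu = True.
Try cache = False:
  (cache | ~key) forces key = False.
  (cache | ~cold) forces cold = False.
  (cold | power) forces power = True.
  (cold | ~gpu | light) forces light = True.
  clause (~light | ~power) is falsified — backtrack.
So cache = True.
Set busy = False.
  then (busy | ~cache | cold) forces cold = True.
  then (~cold | ~gpu | ~light) forces light = False.
  then (busy | ~cold | power) forces power = True.
Set key = True.
  then (~cold | ~key | net) forces net = True.
  then (~net | open) forces open = True.
All clauses satisfied.

gpu = True, cache = True, busy = False, power = True, key = True, cold = True, light = False, open = True, net = True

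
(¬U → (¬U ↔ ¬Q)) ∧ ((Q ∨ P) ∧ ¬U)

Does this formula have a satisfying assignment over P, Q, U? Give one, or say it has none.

P = True, Q = False, U = False

  ¬U → (¬U ↔ ¬Q) = True
    ¬U = True
    ¬U ↔ ¬Q = True
      ¬U = True
      ¬Q = True
  (Q ∨ P) ∧ ¬U = True
    Q ∨ P = True
    ¬U = True
Both conjuncts True, so the formula holds.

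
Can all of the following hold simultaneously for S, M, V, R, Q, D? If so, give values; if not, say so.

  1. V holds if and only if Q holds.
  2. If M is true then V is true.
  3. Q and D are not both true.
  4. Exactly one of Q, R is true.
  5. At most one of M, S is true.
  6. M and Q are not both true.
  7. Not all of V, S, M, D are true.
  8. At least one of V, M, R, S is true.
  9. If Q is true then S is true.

S = True; M = False; V = True; R = False; Q = True; D = False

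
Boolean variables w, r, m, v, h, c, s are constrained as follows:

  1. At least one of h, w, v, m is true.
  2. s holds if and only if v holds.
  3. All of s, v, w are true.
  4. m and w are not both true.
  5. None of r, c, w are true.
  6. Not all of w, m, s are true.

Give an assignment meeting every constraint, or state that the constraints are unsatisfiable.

Unsatisfiable

Case w = True:
  Constraint (5) is violated (w=T) — contradiction.
Case w = False:
  Constraint (3) is violated (w=F) — contradiction.
Both cases fail — unsatisfiable.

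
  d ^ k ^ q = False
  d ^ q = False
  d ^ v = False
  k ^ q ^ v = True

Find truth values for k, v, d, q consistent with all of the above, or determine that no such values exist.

No satisfying assignment exists.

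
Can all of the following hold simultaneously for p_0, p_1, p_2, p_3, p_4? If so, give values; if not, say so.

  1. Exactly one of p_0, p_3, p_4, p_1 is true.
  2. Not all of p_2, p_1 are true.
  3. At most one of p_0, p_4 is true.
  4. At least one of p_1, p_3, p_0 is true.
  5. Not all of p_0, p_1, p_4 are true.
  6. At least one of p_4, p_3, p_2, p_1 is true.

p_0 = False; p_1 = True; p_2 = False; p_3 = False; p_4 = False

  (1) {p_0, p_3, p_4, p_1}: 1 true — exactly one ✓
  (2) {p_2, p_1}: 1/2 true — not all ✓
  (3) {p_0, p_4}: 0 true — at most one ✓
  (4) {p_1, p_3, p_0}: 1 true — at least one ✓
  (5) {p_0, p_1, p_4}: 1/3 true — not all ✓
  (6) {p_4, p_3, p_2, p_1}: 1 true — at least one ✓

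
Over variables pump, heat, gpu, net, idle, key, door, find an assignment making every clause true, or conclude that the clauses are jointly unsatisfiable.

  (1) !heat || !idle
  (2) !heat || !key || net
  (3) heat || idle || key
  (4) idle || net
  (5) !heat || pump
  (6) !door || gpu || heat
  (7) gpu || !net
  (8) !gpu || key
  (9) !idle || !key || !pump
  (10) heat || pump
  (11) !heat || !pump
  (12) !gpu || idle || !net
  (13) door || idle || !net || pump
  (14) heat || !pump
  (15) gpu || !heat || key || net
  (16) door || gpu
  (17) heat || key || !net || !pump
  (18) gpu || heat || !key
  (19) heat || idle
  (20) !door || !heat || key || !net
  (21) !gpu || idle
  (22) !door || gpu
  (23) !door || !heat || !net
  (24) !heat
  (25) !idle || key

Case heat = True:
  Clause (!heat) is falsified — contradiction.
Case heat = False:
  (heat || pump) forces pump = True.
  Clause (heat || !pump) is falsified — contradiction.
Both cases fail, so the formula is unsatisfiable.

Unsatisfiable — no assignment works.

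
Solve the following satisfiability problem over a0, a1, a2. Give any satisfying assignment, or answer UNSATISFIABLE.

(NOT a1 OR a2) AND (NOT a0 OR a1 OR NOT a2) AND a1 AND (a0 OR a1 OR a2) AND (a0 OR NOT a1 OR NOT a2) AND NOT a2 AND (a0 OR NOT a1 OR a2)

No satisfying assignment exists.

Case a1 = True:
  (NOT a1 OR a2) forces a2 = True.
  Clause (NOT a2) is falsified — contradiction.
Case a1 = False:
  Clause (a1) is falsified — contradiction.
Both cases fail, so the formula is unsatisfiable.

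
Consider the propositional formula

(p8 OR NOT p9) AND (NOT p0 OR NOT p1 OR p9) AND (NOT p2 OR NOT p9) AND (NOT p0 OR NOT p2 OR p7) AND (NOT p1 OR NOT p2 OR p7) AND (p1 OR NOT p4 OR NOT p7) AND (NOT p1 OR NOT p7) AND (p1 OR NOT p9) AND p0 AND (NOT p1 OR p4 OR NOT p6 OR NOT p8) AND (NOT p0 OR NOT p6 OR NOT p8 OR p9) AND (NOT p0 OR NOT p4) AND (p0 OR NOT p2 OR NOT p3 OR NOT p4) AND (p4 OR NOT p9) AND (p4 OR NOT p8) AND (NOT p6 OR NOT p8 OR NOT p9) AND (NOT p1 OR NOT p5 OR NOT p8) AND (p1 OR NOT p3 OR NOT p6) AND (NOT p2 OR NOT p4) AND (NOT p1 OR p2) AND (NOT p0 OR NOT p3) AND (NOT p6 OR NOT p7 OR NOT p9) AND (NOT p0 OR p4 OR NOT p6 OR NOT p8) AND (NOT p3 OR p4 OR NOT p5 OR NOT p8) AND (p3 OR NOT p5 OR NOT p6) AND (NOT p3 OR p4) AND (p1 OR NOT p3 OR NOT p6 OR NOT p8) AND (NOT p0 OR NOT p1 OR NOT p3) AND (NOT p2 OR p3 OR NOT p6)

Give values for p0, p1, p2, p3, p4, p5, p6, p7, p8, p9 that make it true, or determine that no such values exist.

Unit clause (p0) forces p0 = True.
In (NOT p0 OR NOT p4) only NOT p4 is left, so p4 = False.
In (p4 OR NOT p9) only NOT p9 is left, so p9 = False.
In (p4 OR NOT p8) only NOT p8 is left, so p8 = False.
In (NOT p0 OR NOT p3) only NOT p3 is left, so p3 = False.
In (NOT p0 OR NOT p1 OR p9) only NOT p1 is left, so p1 = False.
Set p2 = False.
Set p5 = True.
  then (p3 OR NOT p5 OR NOT p6) forces p6 = False.
Set p7 = True.
All clauses satisfied.

p0: True; p1: False; p2: False; p3: False; p4: False; p5: True; p6: False; p7: True; p8: False; p9: False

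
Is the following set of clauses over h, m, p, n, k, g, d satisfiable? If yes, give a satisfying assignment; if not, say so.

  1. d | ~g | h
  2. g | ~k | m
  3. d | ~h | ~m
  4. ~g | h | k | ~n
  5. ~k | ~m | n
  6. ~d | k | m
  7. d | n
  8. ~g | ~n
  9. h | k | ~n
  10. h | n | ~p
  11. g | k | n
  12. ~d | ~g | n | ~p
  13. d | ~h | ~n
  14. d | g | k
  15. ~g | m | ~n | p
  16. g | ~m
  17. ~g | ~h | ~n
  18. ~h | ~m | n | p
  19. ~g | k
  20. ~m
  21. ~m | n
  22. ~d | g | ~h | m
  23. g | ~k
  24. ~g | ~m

h: True; m: False; p: False; n: False; k: True; g: True; d: True

Unit clause (~m) forces m = False.
Set h = True.
Set p = False.
Try n = True:
  (~g | ~n) forces g = False.
  (g | ~k | m) forces k = False.
  (~d | k | m) forces d = False.
  clause (d | ~h | ~n) is falsified — backtrack.
So n = False.
  then (d | n) forces d = True.
  then (~d | g | ~h | m) forces g = True.
  then (~d | k | m) forces k = True.
All clauses satisfied.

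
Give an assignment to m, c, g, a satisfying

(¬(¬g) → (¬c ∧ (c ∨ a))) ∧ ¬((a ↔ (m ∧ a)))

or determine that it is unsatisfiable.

m: False, c: True, g: False, a: True

  ¬(¬g) → (¬c ∧ (c ∨ a)) = True
    ¬(¬g) = False
      ¬g = True
    ¬c ∧ (c ∨ a) = False
      ¬c = False
      c ∨ a = True
  ¬((a ↔ (m ∧ a))) = True
    a ↔ (m ∧ a) = False
      m ∧ a = False
Both conjuncts True, so the formula holds.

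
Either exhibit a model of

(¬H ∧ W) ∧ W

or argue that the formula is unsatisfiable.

W: True; H: False

  ¬H ∧ W = True
    ¬H = True
Both conjuncts True, so the formula holds.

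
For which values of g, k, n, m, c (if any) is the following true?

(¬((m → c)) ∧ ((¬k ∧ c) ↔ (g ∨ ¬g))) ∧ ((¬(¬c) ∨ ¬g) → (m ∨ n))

Case m = True: the formula simplifies to ¬c ∧ ((¬k ∧ c) ↔ (g ∨ ¬g)).
  c = True: the conjunct ¬c is False.
  c = False: simplifies to ¬((g ∨ ¬g)).
    g = True: this becomes ¬((True ∨ False)) = False.
    g = False: this becomes ¬((False ∨ True)) = False.
Case m = False: the conjunct ¬((m → c)) becomes ¬((False → c)) = False.
Both cases fail — unsatisfiable.

No satisfying assignment exists.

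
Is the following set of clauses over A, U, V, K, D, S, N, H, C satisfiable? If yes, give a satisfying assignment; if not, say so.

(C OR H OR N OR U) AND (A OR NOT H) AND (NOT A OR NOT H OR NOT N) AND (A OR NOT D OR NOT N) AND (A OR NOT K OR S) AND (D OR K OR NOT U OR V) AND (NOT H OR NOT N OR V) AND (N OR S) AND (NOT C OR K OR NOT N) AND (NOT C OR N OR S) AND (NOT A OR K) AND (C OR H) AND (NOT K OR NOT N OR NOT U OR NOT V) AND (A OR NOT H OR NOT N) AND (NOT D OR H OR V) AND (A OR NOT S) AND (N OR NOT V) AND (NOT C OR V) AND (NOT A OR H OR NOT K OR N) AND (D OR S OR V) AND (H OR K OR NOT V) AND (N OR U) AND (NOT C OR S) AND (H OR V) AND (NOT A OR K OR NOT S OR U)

A=T, U=F, V=T, K=T, D=F, S=T, N=T, H=F, C=T

Set A = True.
  then (NOT A OR K) forces K = True.
Set U = False.
  then (N OR U) forces N = True.
  then (NOT A OR NOT H OR NOT N) forces H = False.
  then (C OR H) forces C = True.
  then (NOT C OR V) forces V = True.
  then (NOT C OR S) forces S = True.
Set D = False.
All clauses satisfied.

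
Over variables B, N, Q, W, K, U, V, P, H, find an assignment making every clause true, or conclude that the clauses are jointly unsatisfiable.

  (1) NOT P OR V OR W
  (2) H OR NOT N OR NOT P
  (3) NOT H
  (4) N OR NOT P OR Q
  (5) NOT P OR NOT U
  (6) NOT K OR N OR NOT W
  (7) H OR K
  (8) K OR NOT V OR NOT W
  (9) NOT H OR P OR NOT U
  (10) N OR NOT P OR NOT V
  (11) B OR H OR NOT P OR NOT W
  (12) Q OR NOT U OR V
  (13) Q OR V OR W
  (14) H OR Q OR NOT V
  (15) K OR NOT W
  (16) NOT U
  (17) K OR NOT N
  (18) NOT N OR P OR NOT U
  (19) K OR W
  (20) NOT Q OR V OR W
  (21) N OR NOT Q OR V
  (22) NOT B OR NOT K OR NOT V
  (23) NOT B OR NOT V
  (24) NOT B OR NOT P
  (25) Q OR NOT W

B=F; N=F; Q=T; W=F; K=T; U=F; V=T; P=F; H=F

Unit clause (NOT H) forces H = False.
In (H OR K) only K is left, so K = True.
Unit clause (NOT U) forces U = False.
Set B = False.
Set N = False.
  then (NOT K OR N OR NOT W) forces W = False.
Try Q = False:
  (N OR NOT P OR Q) forces P = False.
  (Q OR V OR W) forces V = True.
  clause (H OR Q OR NOT V) is falsified — backtrack.
So Q = True.
  then (NOT Q OR V OR W) forces V = True.
  then (N OR NOT P OR NOT V) forces P = False.
All clauses satisfied.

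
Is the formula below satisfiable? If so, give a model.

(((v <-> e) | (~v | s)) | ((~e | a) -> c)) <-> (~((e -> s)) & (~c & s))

v = True; c = False; a = True; e = False; s = False

  (((v <-> e) | (~v | s)) | ((~e | a) -> c)) <-> (~((e -> s)) & (~c & s)) = True
    ((v <-> e) | (~v | s)) | ((~e | a) -> c) = False
      (v <-> e) | (~v | s) = False
        v <-> e = False
        ~v | s = False
          ~v = False
      (~e | a) -> c = False
        ~e | a = True
          ~e = True
    ~((e -> s)) & (~c & s) = False
      ~((e -> s)) = False
        e -> s = True
      ~c & s = False
        ~c = True
The formula evaluates to True.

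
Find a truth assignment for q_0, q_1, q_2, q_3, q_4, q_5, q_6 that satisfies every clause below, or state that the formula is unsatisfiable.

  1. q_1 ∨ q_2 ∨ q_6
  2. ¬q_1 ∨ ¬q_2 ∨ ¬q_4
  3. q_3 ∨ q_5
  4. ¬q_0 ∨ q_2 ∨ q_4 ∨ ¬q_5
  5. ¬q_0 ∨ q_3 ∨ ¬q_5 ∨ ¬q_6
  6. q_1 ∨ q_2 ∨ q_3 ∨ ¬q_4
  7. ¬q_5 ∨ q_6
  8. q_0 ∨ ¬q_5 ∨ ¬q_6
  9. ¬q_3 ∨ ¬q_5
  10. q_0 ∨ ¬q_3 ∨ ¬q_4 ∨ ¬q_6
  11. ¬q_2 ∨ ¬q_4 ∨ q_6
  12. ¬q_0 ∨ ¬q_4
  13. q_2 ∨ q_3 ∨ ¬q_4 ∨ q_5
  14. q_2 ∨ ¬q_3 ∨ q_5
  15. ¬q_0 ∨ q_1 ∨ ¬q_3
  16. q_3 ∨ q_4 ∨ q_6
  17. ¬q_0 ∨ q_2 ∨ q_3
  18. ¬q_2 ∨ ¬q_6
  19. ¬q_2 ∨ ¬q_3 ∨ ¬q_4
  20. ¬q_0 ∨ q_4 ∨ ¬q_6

Set q_0 = False.
Set q_1 = True.
Set q_2 = True.
  then (¬q_1 ∨ ¬q_2 ∨ ¬q_4) forces q_4 = False.
  then (¬q_2 ∨ ¬q_6) forces q_6 = False.
  then (¬q_5 ∨ q_6) forces q_5 = False.
  then (q_3 ∨ q_4 ∨ q_6) forces q_3 = True.
All clauses satisfied.

q_0 = False, q_1 = True, q_2 = True, q_3 = True, q_4 = False, q_5 = False, q_6 = False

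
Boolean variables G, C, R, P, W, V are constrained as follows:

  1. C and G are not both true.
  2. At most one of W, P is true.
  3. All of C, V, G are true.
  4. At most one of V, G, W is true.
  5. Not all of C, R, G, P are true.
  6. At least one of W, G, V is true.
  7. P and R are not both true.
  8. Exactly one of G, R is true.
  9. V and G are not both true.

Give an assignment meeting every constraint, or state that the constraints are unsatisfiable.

Unsatisfiable — no assignment works.

Case G = True:
  (1) with G=T forces C = False.
  Constraint (3) is violated (C=F) — contradiction.
Case G = False:
  Constraint (3) is violated (G=F) — contradiction.
Both cases fail — unsatisfiable.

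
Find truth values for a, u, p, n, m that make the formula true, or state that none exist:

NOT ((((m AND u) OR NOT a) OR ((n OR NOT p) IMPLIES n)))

a=T, u=T, p=F, n=F, m=F

  NOT ((((m AND u) OR NOT a) OR ((n OR NOT p) IMPLIES n))) = True
    ((m AND u) OR NOT a) OR ((n OR NOT p) IMPLIES n) = False
      (m AND u) OR NOT a = False
        m AND u = False
        NOT a = False
      (n OR NOT p) IMPLIES n = False
        n OR NOT p = True
          NOT p = True
The formula evaluates to True.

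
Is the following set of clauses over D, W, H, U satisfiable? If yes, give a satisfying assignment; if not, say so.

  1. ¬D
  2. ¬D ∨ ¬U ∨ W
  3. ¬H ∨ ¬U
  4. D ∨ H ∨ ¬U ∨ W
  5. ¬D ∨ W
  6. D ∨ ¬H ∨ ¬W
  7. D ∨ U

Unit clause (¬D) forces D = False.
In (D ∨ U) only U is left, so U = True.
In (¬H ∨ ¬U) only ¬H is left, so H = False.
In (D ∨ H ∨ ¬U ∨ W) only W is left, so W = True.
Check each clause:
  (¬D): ¬D holds.
  (¬D ∨ ¬U ∨ W): ¬D holds.
  (¬H ∨ ¬U): ¬H holds.
  (D ∨ H ∨ ¬U ∨ W): W holds.
  (¬D ∨ W): ¬D holds.
  (D ∨ ¬H ∨ ¬W): ¬H holds.
  (D ∨ U): U holds.
All clauses satisfied.

D: False, W: True, H: False, U: True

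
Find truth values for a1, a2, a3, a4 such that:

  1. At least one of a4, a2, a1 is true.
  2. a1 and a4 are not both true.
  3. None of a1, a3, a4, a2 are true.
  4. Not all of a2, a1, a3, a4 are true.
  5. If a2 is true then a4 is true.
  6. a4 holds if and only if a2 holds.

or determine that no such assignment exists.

Case a2 = True:
  Constraint (3) is violated (a2=T) — contradiction.
Case a2 = False:
  (3) forces a1 = False.
  (1) with a2=F, a1=F forces a4 = True.
  Constraint (3) is violated (a4=T) — contradiction.
Both cases fail — unsatisfiable.

Unsatisfiable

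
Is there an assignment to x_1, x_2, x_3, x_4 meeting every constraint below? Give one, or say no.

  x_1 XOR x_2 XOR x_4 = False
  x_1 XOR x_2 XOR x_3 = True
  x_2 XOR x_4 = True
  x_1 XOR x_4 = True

x_1 = True, x_2 = True, x_3 = True, x_4 = False

x_1 XOR x_2 XOR x_4 = T XOR T XOR F = False ✓
x_1 XOR x_2 XOR x_3 = T XOR T XOR T = True ✓
x_2 XOR x_4 = T XOR F = True ✓
x_1 XOR x_4 = T XOR F = True ✓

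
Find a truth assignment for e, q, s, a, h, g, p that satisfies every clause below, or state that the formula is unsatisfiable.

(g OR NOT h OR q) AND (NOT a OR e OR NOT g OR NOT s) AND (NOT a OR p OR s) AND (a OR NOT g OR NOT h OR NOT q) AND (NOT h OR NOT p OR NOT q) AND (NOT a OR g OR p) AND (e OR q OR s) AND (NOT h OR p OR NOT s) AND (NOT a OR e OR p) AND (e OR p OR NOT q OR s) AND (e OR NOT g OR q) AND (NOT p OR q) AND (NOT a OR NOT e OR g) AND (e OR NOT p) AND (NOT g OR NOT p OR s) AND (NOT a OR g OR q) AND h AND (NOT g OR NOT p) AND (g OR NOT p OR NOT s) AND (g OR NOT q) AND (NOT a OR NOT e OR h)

e: True, q: False, s: False, a: False, h: True, g: True, p: False

Unit clause (h) forces h = True.
Try e = False:
  (e OR NOT p) forces p = False.
  (NOT h OR p OR NOT s) forces s = False.
  (NOT a OR p OR s) forces a = False.
  (e OR q OR s) forces q = True.
  clause (e OR p OR NOT q OR s) is falsified — backtrack.
So e = True.
Set q = False.
  then (g OR NOT h OR q) forces g = True.
  then (NOT p OR q) forces p = False.
  then (NOT h OR p OR NOT s) forces s = False.
  then (NOT a OR p OR s) forces a = False.
All clauses satisfied.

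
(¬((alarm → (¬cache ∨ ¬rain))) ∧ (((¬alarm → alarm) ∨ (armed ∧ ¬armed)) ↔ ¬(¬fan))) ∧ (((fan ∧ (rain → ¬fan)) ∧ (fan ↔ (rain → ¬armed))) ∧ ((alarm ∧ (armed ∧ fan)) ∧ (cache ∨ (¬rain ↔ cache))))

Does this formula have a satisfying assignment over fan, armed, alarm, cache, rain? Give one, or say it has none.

The formula is unsatisfiable.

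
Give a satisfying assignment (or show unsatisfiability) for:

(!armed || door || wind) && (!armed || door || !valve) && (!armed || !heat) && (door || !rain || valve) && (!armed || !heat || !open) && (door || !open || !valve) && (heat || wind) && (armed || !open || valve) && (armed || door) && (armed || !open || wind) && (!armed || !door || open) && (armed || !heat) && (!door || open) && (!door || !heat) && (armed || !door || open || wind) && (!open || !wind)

open = False, door = False, wind = True, rain = False, armed = True, heat = False, valve = False

Set open = False.
  then (!door || open) forces door = False.
  then (armed || door) forces armed = True.
  then (!armed || door || wind) forces wind = True.
  then (!armed || door || !valve) forces valve = False.
  then (!armed || !heat) forces heat = False.
  then (door || !rain || valve) forces rain = False.
All clauses satisfied.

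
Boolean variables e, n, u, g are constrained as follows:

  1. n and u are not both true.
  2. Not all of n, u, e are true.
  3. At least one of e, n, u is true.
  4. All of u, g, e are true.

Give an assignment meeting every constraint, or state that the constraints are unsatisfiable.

e = True, n = False, u = True, g = True

  (1) n=F, u=T — not both ✓
  (2) {n, u, e}: 2/3 true — not all ✓
  (3) {e, n, u}: 2 true — at least one ✓
  (4) {u, g, e}: all 3 true ✓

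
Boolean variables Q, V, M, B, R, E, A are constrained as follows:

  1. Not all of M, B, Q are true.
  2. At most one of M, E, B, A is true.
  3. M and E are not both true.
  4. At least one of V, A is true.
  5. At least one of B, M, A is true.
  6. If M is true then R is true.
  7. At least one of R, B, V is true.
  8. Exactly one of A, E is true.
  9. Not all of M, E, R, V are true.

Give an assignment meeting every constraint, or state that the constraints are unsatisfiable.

Q = True; V = True; M = False; B = False; R = True; E = False; A = True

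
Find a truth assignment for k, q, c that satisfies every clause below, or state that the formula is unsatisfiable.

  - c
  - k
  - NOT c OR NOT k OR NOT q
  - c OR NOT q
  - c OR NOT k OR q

k: True, q: False, c: True

Unit clause (c) forces c = True.
Unit clause (k) forces k = True.
In (NOT c OR NOT k OR NOT q) only NOT q is left, so q = False.
Check each clause:
  (c): c holds.
  (k): k holds.
  (NOT c OR NOT k OR NOT q): NOT q holds.
  (c OR NOT q): c holds.
  (c OR NOT k OR q): c holds.
All clauses satisfied.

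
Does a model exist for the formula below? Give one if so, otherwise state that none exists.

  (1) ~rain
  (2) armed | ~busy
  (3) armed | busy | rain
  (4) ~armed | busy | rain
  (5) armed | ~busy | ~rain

busy = True, rain = False, armed = True

Unit clause (~rain) forces rain = False.
Try busy = False:
  (armed | busy | rain) forces armed = True.
  clause (~armed | busy | rain) is falsified — backtrack.
So busy = True.
  then (armed | ~busy) forces armed = True.
All clauses satisfied.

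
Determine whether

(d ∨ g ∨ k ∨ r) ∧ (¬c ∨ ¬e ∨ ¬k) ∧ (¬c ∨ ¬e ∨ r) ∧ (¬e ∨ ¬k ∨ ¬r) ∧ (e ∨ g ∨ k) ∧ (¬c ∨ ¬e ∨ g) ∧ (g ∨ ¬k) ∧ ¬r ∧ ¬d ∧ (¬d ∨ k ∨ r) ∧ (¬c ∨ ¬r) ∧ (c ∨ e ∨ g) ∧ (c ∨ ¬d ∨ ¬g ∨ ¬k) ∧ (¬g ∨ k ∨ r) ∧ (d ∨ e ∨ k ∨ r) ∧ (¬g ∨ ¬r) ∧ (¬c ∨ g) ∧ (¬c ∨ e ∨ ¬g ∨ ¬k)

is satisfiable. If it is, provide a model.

Unit clause (¬r) forces r = False.
Unit clause (¬d) forces d = False.
Try k = False:
  (d ∨ g ∨ k ∨ r) forces g = True.
  clause (¬g ∨ k ∨ r) is falsified — backtrack.
So k = True.
  then (g ∨ ¬k) forces g = True.
Set c = False.
Set e = True.
All clauses satisfied.

k = True, g = True, d = False, c = False, e = True, r = False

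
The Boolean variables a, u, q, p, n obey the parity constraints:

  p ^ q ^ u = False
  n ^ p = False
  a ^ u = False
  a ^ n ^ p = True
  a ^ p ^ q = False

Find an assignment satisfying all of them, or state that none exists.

a = True, u = True, q = True, p = False, n = False

p ^ q ^ u = F ^ T ^ T = False ✓
n ^ p = F ^ F = False ✓
a ^ u = T ^ T = False ✓
a ^ n ^ p = T ^ F ^ F = True ✓
a ^ p ^ q = T ^ F ^ T = False ✓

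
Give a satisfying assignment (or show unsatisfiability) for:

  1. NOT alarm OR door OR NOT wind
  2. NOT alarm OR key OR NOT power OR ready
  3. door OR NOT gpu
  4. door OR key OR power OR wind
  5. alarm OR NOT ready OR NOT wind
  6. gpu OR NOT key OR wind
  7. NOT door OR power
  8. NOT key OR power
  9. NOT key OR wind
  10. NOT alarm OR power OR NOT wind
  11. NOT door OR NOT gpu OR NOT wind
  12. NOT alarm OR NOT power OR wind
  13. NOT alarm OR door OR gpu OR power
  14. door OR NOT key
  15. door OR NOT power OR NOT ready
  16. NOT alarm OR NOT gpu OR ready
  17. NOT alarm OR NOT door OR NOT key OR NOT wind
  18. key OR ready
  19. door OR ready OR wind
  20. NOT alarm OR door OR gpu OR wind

wind = True; power = True; gpu = False; alarm = True; key = False; door = True; ready = True

Set wind = True.
Set power = True.
Try gpu = True:
  (door OR NOT gpu) forces door = True.
  clause (NOT door OR NOT gpu OR NOT wind) is falsified — backtrack.
So gpu = False.
Set alarm = True.
  then (NOT alarm OR door OR NOT wind) forces door = True.
  then (NOT alarm OR NOT door OR NOT key OR NOT wind) forces key = False.
  then (key OR ready) forces ready = True.
All clauses satisfied.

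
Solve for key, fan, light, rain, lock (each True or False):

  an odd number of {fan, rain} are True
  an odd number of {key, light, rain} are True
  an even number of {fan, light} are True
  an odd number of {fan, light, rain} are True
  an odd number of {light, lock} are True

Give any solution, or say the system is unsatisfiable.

key = False, fan = False, light = False, rain = True, lock = True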